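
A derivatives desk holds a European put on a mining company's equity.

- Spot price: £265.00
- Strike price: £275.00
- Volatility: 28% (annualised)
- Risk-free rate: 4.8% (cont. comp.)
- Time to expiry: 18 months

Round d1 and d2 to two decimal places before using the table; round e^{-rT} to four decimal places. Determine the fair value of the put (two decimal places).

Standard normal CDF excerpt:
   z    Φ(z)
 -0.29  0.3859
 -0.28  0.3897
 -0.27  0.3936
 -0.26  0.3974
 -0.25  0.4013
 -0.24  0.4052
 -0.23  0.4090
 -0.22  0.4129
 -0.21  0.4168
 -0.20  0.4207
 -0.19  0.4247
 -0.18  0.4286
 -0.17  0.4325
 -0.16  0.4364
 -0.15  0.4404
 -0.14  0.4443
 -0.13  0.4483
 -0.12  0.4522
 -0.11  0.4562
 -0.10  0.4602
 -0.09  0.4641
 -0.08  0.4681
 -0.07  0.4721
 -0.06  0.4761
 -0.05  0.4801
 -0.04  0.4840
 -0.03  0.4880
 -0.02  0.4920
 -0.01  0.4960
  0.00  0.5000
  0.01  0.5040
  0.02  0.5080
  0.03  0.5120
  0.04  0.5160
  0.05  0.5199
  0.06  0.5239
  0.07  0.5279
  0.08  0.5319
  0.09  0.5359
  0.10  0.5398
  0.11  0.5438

£30.78

T = 1.5;  σ√T = 0.3429
d₁ = [ln(265/275) + (0.048 + ½·0.28²)·1.5] / (σ√T) = (-0.0370 + 0.1308) / 0.3429 = 0.2734 → 0.27
d₂ = 0.2734 − 0.3429 = -0.0695 → -0.07
exp(−rT) = exp(−0.048·1.5) = 0.9305
N(−d₂) = N(0.07) = 0.5279;  N(−d₁) = N(-0.27) = 0.3936
P = 275·0.9305·0.5279 − 265·0.3936 = 135.0830 − 104.3040 = 30.7790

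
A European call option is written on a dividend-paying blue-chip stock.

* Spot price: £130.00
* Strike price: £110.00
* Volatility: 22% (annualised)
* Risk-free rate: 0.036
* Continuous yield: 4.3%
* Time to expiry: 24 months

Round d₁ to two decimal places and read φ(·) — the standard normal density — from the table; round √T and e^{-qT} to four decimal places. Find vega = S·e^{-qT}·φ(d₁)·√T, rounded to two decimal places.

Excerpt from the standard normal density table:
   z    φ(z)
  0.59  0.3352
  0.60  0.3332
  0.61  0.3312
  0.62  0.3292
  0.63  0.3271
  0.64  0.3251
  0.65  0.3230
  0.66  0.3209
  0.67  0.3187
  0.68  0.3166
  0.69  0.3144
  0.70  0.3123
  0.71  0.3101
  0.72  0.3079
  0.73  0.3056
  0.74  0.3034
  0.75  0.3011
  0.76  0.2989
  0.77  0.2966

54.49

σ√T = 0.22 × 1.4142 = 0.3111
d₁ = [ln(130/110) + (0.036 − 0.043 + ½·0.22²)·2] / (σ√T) = (0.1671 + 0.0344) / 0.3111 = 0.6475 ⇒ 0.65
√T = √2 = 1.4142
φ(d₁) = φ(0.65) = 0.3230
e^(−qT) = e^(−0.043·2) = 0.9176
vega = S·e^(−qT)·φ(d₁)·√T = 130·0.9176·0.3230·1.4142 = 54.4892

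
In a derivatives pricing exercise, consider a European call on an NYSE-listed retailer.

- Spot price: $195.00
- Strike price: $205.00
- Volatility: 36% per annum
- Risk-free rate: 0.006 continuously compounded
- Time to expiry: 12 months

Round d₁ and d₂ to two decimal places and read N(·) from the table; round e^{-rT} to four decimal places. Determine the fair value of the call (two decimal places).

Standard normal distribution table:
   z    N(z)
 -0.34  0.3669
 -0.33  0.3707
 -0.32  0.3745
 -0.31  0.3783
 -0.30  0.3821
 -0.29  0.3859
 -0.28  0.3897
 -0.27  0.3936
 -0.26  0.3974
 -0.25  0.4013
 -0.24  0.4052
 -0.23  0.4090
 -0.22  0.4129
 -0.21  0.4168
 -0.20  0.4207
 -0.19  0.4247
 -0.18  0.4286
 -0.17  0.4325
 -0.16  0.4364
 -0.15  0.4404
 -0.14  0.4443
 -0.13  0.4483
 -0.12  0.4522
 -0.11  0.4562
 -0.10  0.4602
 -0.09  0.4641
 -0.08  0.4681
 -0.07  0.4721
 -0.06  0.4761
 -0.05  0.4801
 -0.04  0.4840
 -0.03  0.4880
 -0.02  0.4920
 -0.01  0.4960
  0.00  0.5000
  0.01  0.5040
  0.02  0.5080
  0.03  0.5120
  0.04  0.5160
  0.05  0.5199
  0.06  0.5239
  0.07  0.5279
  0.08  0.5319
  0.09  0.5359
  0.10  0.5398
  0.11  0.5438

$24.30

T = 1;  σ√T = 0.3600
d₁ = [ln(195/205) + (0.006 + ½·0.36²)·1] / (σ√T) = (-0.0500 + 0.0708) / 0.3600 = 0.0577 ≈ 0.06
d₂ = 0.0577 − 0.3600 = -0.3023 ≈ -0.30
e^(−rT) = e^(−0.006·1) = 0.9940
N(d₁) = N(0.06) = 0.5239;  N(d₂) = N(-0.30) = 0.3821
C = 195·0.5239 − 205·0.9940·0.3821 = 102.1605 − 77.8605 = 24.3000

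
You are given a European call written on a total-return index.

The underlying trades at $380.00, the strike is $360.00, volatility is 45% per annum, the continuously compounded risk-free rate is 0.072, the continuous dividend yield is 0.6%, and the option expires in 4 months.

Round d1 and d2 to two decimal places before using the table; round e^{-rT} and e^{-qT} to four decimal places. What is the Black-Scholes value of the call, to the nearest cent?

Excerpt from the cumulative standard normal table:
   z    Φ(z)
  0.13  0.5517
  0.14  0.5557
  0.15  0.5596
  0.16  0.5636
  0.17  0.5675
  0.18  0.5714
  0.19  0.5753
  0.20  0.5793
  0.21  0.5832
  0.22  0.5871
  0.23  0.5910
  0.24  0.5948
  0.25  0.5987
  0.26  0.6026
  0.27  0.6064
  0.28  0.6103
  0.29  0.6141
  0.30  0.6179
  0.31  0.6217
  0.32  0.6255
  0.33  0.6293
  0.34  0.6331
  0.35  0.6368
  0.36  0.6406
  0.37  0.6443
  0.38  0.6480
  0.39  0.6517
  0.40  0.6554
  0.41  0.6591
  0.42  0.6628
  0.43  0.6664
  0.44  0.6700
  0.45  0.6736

T = 0.3333;  σ√T = 0.2598
d₁ = [ln(380/360) + (0.072 − 0.006 + 0.45²/2)·0.3333] / 0.2598 = [0.0541 + 0.0558] / 0.2598 = 0.4227 ≈ 0.42
d₂ = d₁ − σ√T = 0.4227 − 0.2598 = 0.1629 ≈ 0.16
e^(−qT) = e^(−0.006·0.3333) = 0.9980;  e^(−rT) = e^(−0.072·0.3333) = 0.9763
C = 380·0.9980·N(0.42) − 360·0.9763·N(0.16) = 380·0.9980·0.6628 − 360·0.9763·0.5636 = 251.3603 − 198.0874 = 53.2729

$53.27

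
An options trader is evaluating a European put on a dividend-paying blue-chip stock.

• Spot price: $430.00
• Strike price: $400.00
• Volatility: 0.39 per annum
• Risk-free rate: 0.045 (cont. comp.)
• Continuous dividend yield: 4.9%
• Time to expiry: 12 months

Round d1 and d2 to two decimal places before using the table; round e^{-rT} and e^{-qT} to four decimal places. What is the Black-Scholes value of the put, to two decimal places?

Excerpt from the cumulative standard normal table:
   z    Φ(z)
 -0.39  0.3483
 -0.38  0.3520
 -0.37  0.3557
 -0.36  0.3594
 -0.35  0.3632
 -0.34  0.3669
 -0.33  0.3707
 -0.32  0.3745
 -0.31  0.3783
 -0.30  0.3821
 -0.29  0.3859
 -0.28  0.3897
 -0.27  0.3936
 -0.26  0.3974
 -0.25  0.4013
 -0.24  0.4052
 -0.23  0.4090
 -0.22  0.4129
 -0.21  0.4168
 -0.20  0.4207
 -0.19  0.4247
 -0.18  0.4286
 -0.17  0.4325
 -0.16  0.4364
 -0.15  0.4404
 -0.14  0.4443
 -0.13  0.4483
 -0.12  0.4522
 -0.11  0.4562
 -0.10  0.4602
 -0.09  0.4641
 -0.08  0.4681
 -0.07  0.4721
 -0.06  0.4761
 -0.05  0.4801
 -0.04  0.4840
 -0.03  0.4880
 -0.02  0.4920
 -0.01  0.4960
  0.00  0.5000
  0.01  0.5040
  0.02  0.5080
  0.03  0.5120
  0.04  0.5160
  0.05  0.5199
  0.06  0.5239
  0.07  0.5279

T = 1;  σ√T = 0.3900
d₁ = [ln(430/400) + (0.045 − 0.049 + 0.39²/2)·1] / 0.3900 = [0.0723 + 0.0721] / 0.3900 = 0.3702 ⇒ 0.37
d₂ = d₁ − σ√T = 0.3702 − 0.3900 = -0.0198 ⇒ -0.02
exp(−qT) = exp(−0.049·1) = 0.9522;  exp(−rT) = exp(−0.045·1) = 0.9560
N(−d₂) = N(0.02) = 0.5080;  N(−d₁) = N(-0.37) = 0.3557
P = 400·0.9560·0.5080 − 430·0.9522·0.3557 = 194.2592 − 145.6399 = 48.6193

$48.62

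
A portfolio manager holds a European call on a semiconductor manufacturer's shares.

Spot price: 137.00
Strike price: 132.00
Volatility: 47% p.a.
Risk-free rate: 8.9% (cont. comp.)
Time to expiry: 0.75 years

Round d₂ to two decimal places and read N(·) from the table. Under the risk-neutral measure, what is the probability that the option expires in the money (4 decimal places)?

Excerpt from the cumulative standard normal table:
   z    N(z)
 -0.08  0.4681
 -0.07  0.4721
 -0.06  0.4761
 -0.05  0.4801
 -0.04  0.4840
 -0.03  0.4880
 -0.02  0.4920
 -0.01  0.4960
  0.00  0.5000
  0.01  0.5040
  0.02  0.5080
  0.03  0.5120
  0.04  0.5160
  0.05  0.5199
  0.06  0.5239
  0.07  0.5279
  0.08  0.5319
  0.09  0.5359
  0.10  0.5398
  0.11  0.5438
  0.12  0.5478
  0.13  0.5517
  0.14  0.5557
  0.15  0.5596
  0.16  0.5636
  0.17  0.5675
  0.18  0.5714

0.5199

T = 0.75;  σ√T = 0.4070
d₁ = [ln(137/132) + (0.089 + ½·0.47²)·0.75] / (σ√T) = (0.0372 + 0.1496) / 0.4070 = 0.4588 → 0.46
d₂ = 0.4588 − 0.4070 = 0.0518 → 0.05
Risk-neutral Pr[S_T > K] = N(d₂) = N(0.05) = 0.5199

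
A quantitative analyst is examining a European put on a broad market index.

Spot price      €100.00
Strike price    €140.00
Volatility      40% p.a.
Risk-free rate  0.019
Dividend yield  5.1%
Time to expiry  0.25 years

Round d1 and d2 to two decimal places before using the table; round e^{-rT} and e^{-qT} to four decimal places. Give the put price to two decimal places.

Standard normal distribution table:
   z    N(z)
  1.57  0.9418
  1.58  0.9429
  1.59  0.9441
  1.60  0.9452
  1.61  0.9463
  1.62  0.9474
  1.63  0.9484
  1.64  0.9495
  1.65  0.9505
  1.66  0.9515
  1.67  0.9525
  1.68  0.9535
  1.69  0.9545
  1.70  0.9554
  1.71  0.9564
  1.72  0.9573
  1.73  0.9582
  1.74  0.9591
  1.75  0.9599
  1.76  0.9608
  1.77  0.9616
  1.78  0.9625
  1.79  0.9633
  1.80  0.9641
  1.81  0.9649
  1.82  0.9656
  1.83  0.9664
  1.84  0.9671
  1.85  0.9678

€41.01

T = 0.25;  σ√T = 0.2000
d₁ = [ln(100/140) + (0.019 − 0.051 + 0.4²/2)·0.25] / 0.2000 = [-0.3365 + 0.0120] / 0.2000 = -1.6224 → -1.62
d₂ = d₁ − σ√T = -1.6224 − 0.2000 = -1.8224 → -1.82
exp(−qT) = exp(−0.051·0.25) = 0.9873;  exp(−rT) = exp(−0.019·0.25) = 0.9953
N(−d₂) = N(1.82) = 0.9656;  N(−d₁) = N(1.62) = 0.9474
P = 140·0.9953·0.9656 − 100·0.9873·0.9474 = 134.5486 − 93.5368 = 41.0118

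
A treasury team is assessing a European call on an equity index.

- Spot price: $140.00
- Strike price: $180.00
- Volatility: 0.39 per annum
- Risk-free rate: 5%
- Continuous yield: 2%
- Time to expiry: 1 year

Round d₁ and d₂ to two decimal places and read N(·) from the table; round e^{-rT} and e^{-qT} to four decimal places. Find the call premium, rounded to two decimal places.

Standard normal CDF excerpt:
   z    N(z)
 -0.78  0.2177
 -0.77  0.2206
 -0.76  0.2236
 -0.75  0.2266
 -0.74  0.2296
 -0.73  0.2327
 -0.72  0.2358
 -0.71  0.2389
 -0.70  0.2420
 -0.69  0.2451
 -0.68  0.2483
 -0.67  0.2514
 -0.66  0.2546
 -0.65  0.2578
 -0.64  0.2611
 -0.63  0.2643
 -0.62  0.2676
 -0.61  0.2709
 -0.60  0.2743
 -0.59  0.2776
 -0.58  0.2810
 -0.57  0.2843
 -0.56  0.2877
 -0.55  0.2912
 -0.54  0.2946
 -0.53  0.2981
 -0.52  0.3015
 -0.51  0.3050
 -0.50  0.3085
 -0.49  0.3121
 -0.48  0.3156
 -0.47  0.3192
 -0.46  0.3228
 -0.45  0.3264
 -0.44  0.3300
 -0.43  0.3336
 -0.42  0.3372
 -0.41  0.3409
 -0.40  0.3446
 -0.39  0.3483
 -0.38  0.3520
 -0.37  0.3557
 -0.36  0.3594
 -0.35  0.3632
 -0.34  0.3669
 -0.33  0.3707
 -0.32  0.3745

σ√T = 0.39·√1 = 0.3900
d₁ = [ln(140/180) + (0.05 − 0.02 + 0.39²/2)·1] / 0.3900 = [-0.2513 + 0.1061] / 0.3900 = -0.3725 ≈ -0.37
d₂ = d₁ − σ√T = -0.3725 − 0.3900 = -0.7625 ≈ -0.76
e^(−qT) = e^(−0.02·1) = 0.9802;  e^(−rT) = e^(−0.05·1) = 0.9512
C = 140·0.9802·N(-0.37) − 180·0.9512·N(-0.76) = 140·0.9802·0.3557 − 180·0.9512·0.2236 = 48.8120 − 38.2839 = 10.5281

$10.53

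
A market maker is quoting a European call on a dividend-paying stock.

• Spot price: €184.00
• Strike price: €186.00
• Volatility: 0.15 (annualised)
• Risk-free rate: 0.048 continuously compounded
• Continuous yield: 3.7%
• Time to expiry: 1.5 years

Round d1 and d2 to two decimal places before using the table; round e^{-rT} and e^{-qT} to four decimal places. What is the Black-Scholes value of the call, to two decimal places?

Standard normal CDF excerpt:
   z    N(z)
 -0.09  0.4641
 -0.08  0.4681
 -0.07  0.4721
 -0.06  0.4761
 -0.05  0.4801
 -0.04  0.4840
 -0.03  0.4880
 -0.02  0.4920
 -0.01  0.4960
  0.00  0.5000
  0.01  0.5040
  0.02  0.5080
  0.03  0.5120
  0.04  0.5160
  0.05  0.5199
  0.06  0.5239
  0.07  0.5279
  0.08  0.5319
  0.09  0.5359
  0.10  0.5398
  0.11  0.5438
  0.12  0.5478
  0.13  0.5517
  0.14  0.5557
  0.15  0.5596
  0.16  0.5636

€12.95

σ√T = 0.15 × 1.2247 = 0.1837
ln(S/K) + (r − q + σ²/2)T = ln(184/186) + (0.048 − 0.037 + 0.15²/2)·1.5 = -0.0108 + 0.0334 = 0.0226
d₁ = 0.0226 / 0.1837 = 0.1228 → 0.12
d₂ = d₁ − σ√T = 0.1228 − 0.1837 = -0.0609 → -0.06
e^(−qT) = e^(−0.037·1.5) = 0.9460;  e^(−rT) = e^(−0.048·1.5) = 0.9305
N(d₁) = N(0.12) = 0.5478;  N(d₂) = N(-0.06) = 0.4761
C = 184·0.9460·0.5478 − 186·0.9305·0.4761 = 95.3523 − 82.4001 = 12.9522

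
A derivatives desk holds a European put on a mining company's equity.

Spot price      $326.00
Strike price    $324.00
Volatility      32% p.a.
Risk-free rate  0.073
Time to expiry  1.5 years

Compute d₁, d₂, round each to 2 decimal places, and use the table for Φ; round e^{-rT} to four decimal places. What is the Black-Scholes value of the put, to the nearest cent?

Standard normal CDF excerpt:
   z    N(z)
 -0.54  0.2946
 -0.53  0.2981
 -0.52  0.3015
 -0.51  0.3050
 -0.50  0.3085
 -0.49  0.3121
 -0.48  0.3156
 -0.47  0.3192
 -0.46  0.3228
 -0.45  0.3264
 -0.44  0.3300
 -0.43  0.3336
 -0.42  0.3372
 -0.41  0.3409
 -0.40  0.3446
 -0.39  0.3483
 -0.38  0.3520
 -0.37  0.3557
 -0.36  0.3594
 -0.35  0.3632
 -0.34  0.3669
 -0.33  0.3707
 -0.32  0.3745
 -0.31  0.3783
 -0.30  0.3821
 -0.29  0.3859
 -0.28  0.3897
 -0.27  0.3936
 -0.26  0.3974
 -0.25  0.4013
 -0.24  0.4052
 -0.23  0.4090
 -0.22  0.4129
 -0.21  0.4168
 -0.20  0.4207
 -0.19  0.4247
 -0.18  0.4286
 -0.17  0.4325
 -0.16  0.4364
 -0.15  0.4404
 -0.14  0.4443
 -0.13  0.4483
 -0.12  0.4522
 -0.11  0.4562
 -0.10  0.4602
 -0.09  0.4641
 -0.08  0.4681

$31.90

σ√T = 0.32·√1.5 = 0.3919
d₁ = [ln(326/324) + (0.073 + ½·0.32²)·1.5] / (σ√T) = (0.0062 + 0.1863) / 0.3919 = 0.4911 ⇒ 0.49
d₂ = 0.4911 − 0.3919 = 0.0991 ⇒ 0.10
e^(−rT) = e^(−0.073·1.5) = 0.8963
N(−d₂) = N(-0.10) = 0.4602;  N(−d₁) = N(-0.49) = 0.3121
P = 324·0.8963·0.4602 − 326·0.3121 = 133.6426 − 101.7446 = 31.8980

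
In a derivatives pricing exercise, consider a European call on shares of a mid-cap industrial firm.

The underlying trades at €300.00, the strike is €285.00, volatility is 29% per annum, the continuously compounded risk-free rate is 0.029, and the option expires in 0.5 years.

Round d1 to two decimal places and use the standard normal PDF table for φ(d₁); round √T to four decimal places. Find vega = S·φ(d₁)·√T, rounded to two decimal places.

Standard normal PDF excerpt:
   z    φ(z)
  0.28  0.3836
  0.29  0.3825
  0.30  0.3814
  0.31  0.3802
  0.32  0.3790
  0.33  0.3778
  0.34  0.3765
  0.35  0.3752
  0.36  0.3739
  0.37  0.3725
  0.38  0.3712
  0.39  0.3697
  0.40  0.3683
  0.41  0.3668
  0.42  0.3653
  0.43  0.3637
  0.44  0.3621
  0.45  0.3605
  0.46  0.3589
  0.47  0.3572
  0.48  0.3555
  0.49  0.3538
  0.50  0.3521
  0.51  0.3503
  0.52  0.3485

σ√T = 0.29·√0.5 = 0.2051
ln(S/K) + (r + σ²/2)T = ln(300/285) + (0.029 + 0.29²/2)·0.5 = 0.0513 + 0.0355 = 0.0868
d₁ = 0.0868 / 0.2051 = 0.4234 ⇒ 0.42
√T = √0.5 = 0.7071
φ(d₁) = φ(0.42) = 0.3653
vega = S·φ(d₁)·√T = 300·0.3653·0.7071 = 77.4911
(The put has the same vega.)

77.49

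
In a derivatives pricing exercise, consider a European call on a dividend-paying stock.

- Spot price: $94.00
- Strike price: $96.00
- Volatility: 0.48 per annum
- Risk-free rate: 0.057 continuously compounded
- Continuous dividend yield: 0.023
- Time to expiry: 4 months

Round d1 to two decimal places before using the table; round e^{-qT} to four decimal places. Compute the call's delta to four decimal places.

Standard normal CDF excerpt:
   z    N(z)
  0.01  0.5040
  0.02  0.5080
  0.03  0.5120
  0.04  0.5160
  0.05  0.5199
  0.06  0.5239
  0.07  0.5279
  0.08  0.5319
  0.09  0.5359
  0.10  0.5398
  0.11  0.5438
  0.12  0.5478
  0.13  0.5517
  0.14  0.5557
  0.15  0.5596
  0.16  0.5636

σ√T = 0.48·√0.3333 = 0.2771
d₁ = [ln(94/96) + (0.057 − 0.023 + ½·0.48²)·0.3333] / (σ√T) = (-0.0211 + 0.0497) / 0.2771 = 0.1035 → 0.10
N(d₁) = N(0.10) = 0.5398
Δ_call = exp(−qT)·N(d₁) = 0.9924·0.5398 = 0.5357

0.5357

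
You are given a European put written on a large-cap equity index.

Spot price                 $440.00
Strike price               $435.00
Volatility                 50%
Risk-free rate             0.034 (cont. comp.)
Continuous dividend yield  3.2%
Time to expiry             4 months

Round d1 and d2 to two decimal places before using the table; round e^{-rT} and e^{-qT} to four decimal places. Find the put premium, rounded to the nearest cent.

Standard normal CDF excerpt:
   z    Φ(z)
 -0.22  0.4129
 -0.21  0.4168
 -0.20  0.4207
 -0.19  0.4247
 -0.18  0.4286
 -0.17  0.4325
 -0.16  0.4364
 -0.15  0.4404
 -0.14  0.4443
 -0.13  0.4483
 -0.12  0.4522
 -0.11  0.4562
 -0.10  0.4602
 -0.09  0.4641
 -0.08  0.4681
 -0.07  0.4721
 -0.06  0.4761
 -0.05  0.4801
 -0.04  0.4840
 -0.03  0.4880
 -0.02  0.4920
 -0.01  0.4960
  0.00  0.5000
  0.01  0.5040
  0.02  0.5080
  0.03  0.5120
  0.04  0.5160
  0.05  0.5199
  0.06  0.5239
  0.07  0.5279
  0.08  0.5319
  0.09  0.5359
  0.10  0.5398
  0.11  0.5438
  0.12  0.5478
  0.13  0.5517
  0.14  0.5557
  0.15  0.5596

$47.27

σ√T = 0.5 × 0.5774 = 0.2887
d₁ = [ln(440/435) + (0.034 − 0.032 + ½·0.5²)·0.3333] / (σ√T) = (0.0114 + 0.0423) / 0.2887 = 0.1862 ⇒ 0.19
d₂ = 0.1862 − 0.2887 = -0.1024 ⇒ -0.10
e^(−qT) = e^(−0.032·0.3333) = 0.9894;  e^(−rT) = e^(−0.034·0.3333) = 0.9887
P = 435·0.9887·N(0.10) − 440·0.9894·N(-0.19) = 435·0.9887·0.5398 − 440·0.9894·0.4247 = 232.1596 − 184.8872 = 47.2724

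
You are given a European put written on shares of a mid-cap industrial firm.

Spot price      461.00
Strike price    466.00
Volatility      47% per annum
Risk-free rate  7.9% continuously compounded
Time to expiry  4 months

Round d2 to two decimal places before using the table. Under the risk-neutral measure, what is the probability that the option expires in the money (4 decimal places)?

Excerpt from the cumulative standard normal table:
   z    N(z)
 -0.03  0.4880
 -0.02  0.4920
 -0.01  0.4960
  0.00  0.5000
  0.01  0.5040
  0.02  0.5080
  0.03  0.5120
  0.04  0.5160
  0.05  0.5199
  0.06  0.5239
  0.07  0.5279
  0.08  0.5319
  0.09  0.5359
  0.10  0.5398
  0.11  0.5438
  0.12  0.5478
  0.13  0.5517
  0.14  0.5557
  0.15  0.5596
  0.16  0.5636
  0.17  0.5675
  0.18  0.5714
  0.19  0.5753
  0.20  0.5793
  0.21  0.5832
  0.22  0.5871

σ√T = 0.47 × 0.5774 = 0.2714
d₁ = [ln(461/466) + (0.079 + 0.47²/2)·0.3333] / 0.2714 = [-0.0108 + 0.0631] / 0.2714 = 0.1930 which rounds to 0.19
d₂ = d₁ − σ√T = 0.1930 − 0.2714 = -0.0784 which rounds to -0.08
Pr(exercise) under Q = N(−d₂) = N(0.08) = 0.5319

0.5319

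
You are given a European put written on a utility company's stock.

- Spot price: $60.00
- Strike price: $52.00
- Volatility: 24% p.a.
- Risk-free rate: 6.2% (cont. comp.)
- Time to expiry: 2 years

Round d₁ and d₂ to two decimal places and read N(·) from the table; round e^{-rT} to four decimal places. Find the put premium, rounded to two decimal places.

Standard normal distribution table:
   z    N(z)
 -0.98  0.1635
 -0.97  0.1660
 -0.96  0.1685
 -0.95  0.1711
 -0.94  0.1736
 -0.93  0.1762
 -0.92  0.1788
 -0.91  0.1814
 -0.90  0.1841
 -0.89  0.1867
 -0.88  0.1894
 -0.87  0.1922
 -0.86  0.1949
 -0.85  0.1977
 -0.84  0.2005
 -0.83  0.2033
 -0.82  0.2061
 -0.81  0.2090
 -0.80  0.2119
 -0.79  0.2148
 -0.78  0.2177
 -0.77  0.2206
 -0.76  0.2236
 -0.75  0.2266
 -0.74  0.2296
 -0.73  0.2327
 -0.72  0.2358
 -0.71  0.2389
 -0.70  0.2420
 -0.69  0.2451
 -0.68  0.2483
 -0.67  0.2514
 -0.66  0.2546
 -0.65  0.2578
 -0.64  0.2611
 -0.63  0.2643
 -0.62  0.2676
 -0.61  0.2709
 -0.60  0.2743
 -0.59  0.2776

$2.18

σ√T = 0.24 × 1.4142 = 0.3394
d₁ = [ln(60/52) + (0.062 + ½·0.24²)·2] / (σ√T) = (0.1431 + 0.1816) / 0.3394 = 0.9567 which rounds to 0.96
d₂ = 0.9567 − 0.3394 = 0.6172 which rounds to 0.62
exp(−rT) = exp(−0.062·2) = 0.8834
P = 52·0.8834·N(-0.62) − 60·N(-0.96) = 52·0.8834·0.2676 − 60·0.1685 = 12.2927 − 10.1100 = 2.1827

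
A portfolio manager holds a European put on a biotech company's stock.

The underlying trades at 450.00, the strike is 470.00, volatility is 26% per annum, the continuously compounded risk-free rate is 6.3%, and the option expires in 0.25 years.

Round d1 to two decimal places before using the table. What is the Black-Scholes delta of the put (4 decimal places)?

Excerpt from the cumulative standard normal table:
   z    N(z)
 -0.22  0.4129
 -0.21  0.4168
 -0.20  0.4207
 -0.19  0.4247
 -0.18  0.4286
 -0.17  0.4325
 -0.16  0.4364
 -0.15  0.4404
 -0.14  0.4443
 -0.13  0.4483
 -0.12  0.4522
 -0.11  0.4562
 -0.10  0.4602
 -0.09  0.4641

-0.5596

σ√T = 0.26·√0.25 = 0.1300
d₁ = [ln(450/470) + (0.063 + 0.26²/2)·0.25] / 0.1300 = [-0.0435 + 0.0242] / 0.1300 = -0.1483 ≈ -0.15
N(d₁) = N(-0.15) = 0.4404
Δ_put = N(d₁) − 1 = 0.4404 − 1 = -0.5596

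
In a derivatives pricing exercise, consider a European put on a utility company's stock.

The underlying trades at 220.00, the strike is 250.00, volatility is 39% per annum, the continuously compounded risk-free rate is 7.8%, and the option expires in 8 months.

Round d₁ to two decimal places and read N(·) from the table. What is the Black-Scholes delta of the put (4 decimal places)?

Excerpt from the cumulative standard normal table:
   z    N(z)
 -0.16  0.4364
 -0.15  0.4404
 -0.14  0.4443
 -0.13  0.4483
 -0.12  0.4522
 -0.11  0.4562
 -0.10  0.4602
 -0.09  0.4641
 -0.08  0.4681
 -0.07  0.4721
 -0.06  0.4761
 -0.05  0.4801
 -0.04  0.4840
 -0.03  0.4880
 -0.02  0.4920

σ√T = 0.39 × 0.8165 = 0.3184
ln(S/K) + (r + σ²/2)T = ln(220/250) + (0.078 + 0.39²/2)·0.6667 = -0.1278 + 0.1027 = -0.0251
d₁ = -0.0251 / 0.3184 = -0.0789 → -0.08
N(d₁) = N(-0.08) = 0.4681
Δ_put = N(d₁) − 1 = 0.4681 − 1 = -0.5319

-0.5319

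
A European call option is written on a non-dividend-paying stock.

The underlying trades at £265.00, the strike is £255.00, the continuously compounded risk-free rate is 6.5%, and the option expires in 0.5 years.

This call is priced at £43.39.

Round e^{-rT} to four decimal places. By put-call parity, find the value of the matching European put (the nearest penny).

£25.23

e^(−rT) = e^(−0.065·0.5) = 0.9680
Put-call parity: C − P = S − K·e^(−rT) = 265 − 255·0.9680 = 265 − 246.8400 = 18.1600
P = C − (C − P) = 43.39 − (18.1600) = 25.2300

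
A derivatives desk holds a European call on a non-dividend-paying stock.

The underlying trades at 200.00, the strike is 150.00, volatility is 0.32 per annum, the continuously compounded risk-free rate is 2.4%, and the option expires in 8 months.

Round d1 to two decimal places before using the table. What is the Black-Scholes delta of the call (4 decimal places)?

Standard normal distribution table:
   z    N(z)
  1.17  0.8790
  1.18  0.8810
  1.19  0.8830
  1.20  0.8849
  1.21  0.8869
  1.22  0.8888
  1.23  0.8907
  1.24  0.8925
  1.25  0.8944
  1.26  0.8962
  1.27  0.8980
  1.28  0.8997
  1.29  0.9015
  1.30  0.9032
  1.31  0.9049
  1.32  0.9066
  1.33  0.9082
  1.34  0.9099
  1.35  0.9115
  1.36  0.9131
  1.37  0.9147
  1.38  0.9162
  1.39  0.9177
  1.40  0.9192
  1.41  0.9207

0.9015

σ√T = 0.32·√0.6667 = 0.2613
ln(S/K) + (r + σ²/2)T = ln(200/150) + (0.024 + 0.32²/2)·0.6667 = 0.2877 + 0.0501 = 0.3378
d₁ = 0.3378 / 0.2613 = 1.2929 → 1.29
N(d₁) = N(1.29) = 0.9015
Δ_call = N(d₁) = 0.9015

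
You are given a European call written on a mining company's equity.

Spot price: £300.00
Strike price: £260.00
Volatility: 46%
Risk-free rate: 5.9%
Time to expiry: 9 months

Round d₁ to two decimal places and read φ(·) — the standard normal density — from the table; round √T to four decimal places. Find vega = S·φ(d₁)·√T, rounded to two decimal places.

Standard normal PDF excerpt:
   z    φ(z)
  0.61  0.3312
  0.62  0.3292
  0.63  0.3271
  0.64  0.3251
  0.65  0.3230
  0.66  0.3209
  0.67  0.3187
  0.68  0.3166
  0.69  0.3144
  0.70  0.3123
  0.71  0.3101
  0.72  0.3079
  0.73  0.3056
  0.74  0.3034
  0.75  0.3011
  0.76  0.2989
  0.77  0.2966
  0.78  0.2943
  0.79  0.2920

82.80

σ√T = 0.46 × 0.8660 = 0.3984
ln(S/K) + (r + σ²/2)T = ln(300/260) + (0.059 + 0.46²/2)·0.75 = 0.1431 + 0.1236 = 0.2667
d₁ = 0.2667 / 0.3984 = 0.6695 ≈ 0.67
√T = √0.75 = 0.8660
φ(d₁) = φ(0.67) = 0.3187
vega = S·φ(d₁)·√T = 300·0.3187·0.8660 = 82.7983
(The put has the same vega.)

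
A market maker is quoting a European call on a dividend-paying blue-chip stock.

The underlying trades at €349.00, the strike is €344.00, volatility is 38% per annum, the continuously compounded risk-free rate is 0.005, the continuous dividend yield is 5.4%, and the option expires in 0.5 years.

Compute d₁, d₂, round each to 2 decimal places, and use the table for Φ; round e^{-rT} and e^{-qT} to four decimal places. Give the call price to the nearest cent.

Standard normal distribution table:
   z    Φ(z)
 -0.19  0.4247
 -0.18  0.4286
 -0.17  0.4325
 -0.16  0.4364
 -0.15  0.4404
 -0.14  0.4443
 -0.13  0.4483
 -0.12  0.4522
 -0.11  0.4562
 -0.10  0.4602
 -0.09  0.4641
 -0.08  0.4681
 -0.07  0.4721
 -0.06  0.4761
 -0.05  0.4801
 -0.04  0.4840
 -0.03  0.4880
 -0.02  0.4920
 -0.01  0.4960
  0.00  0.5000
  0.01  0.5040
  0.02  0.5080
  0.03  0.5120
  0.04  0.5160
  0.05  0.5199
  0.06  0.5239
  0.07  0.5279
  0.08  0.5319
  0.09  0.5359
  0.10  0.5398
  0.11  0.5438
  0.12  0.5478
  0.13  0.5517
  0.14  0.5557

€34.97

σ√T = 0.38·√0.5 = 0.2687
d₁ = [ln(349/344) + (0.005 − 0.054 + 0.38²/2)·0.5] / 0.2687 = [0.0144 + 0.0116] / 0.2687 = 0.0969 which rounds to 0.10
d₂ = d₁ − σ√T = 0.0969 − 0.2687 = -0.1718 which rounds to -0.17
e^(−qT) = e^(−0.054·0.5) = 0.9734;  e^(−rT) = e^(−0.005·0.5) = 0.9975
C = 349·0.9734·N(0.10) − 344·0.9975·N(-0.17) = 349·0.9734·0.5398 − 344·0.9975·0.4325 = 183.3790 − 148.4081 = 34.9710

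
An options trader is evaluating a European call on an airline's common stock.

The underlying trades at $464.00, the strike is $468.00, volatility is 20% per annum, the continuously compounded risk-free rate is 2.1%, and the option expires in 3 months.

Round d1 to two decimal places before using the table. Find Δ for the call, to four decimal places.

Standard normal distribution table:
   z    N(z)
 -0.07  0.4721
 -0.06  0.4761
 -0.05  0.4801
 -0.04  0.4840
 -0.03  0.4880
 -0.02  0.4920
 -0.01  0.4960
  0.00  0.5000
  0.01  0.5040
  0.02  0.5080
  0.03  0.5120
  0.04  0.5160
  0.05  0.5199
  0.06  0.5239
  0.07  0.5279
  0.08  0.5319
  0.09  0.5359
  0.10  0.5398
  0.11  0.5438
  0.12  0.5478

T = 0.25;  σ√T = 0.1000
d₁ = [ln(464/468) + (0.021 + 0.2²/2)·0.25] / 0.1000 = [-0.0086 + 0.0103] / 0.1000 = 0.0167 ⇒ 0.02
N(d₁) = N(0.02) = 0.5080
Δ_call = N(d₁) = 0.5080

0.5080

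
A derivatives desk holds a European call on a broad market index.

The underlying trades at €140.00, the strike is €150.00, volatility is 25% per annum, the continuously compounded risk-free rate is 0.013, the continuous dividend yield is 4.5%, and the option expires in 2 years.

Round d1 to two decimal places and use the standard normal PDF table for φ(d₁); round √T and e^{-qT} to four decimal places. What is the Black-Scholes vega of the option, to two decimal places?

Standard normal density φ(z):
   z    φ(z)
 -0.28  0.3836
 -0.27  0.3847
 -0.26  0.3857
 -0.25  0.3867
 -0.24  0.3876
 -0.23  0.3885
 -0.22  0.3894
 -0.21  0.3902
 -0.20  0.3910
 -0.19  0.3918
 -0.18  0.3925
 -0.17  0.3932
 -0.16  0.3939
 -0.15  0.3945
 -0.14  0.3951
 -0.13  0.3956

σ√T = 0.25 × 1.4142 = 0.3536
d₁ = [ln(140/150) + (0.013 − 0.045 + 0.25²/2)·2] / 0.3536 = [-0.0690 − 0.0015] / 0.3536 = -0.1994 ⇒ -0.20
√T = √2 = 1.4142
φ(d₁) = φ(-0.20) = 0.3910
e^(−qT) = e^(−0.045·2) = 0.9139
vega = S·e^(−qT)·φ(d₁)·√T = 140·0.9139·0.3910·1.4142 = 70.7480

70.75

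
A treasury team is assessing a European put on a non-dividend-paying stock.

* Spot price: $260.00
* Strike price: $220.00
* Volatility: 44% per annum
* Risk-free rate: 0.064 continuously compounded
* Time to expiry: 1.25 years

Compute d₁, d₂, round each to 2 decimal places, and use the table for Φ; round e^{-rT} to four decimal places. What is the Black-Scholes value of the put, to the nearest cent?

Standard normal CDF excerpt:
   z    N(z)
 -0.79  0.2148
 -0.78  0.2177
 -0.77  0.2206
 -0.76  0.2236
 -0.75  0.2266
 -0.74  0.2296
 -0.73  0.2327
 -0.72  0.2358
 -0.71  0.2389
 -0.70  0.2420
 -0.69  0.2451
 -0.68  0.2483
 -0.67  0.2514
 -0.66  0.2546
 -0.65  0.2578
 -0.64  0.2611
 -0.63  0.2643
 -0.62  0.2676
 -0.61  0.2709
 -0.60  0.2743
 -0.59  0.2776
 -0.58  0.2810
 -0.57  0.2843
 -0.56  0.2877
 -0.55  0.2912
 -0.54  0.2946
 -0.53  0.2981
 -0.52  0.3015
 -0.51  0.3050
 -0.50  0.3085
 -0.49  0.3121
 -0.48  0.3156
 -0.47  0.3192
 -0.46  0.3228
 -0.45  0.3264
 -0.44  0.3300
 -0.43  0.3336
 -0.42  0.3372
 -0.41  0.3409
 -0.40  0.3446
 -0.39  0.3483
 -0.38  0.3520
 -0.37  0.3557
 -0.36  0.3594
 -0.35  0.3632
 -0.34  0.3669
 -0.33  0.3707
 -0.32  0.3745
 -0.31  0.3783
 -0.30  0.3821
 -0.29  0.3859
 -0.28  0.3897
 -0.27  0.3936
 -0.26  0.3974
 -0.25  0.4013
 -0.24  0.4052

σ√T = 0.44 × 1.1180 = 0.4919
d₁ = [ln(260/220) + (0.064 + 0.44²/2)·1.25] / 0.4919 = [0.1671 + 0.2010] / 0.4919 = 0.7482 ⇒ 0.75
d₂ = d₁ − σ√T = 0.7482 − 0.4919 = 0.2562 ⇒ 0.26
exp(−rT) = exp(−0.064·1.25) = 0.9231
P = 220·0.9231·N(-0.26) − 260·N(-0.75) = 220·0.9231·0.3974 − 260·0.2266 = 80.7048 − 58.9160 = 21.7888

$21.79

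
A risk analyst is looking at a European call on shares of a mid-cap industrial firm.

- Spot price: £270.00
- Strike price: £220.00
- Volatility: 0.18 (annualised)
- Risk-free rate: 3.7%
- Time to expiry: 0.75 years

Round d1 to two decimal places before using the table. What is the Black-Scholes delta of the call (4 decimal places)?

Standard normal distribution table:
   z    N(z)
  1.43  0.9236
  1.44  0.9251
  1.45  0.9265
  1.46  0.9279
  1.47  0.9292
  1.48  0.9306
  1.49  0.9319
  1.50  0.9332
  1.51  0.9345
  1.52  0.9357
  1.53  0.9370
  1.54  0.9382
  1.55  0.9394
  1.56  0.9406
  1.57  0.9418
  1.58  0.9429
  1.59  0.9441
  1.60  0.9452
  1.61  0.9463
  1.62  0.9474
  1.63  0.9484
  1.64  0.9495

0.9418

σ√T = 0.18 × 0.8660 = 0.1559
d₁ = [ln(270/220) + (0.037 + 0.18²/2)·0.75] / 0.1559 = [0.2048 + 0.0399] / 0.1559 = 1.5697 which rounds to 1.57
N(d₁) = N(1.57) = 0.9418
Δ_call = N(d₁) = 0.9418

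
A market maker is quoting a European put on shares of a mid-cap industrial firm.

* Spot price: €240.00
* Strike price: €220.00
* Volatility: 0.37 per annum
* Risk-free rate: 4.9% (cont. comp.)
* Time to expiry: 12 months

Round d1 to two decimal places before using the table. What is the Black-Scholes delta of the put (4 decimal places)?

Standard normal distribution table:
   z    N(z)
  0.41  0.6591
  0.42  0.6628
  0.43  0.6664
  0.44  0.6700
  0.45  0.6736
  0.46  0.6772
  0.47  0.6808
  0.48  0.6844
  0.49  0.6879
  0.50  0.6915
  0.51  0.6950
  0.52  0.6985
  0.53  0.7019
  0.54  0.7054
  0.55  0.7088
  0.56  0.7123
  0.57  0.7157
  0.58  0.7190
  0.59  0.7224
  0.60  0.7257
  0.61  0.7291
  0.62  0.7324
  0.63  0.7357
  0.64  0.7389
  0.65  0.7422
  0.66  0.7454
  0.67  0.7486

T = 1;  σ√T = 0.3700
d₁ = [ln(240/220) + (0.049 + ½·0.37²)·1] / (σ√T) = (0.0870 + 0.1174) / 0.3700 = 0.5526 ⇒ 0.55
N(d₁) = N(0.55) = 0.7088
Δ_put = N(d₁) − 1 = 0.7088 − 1 = -0.2912

-0.2912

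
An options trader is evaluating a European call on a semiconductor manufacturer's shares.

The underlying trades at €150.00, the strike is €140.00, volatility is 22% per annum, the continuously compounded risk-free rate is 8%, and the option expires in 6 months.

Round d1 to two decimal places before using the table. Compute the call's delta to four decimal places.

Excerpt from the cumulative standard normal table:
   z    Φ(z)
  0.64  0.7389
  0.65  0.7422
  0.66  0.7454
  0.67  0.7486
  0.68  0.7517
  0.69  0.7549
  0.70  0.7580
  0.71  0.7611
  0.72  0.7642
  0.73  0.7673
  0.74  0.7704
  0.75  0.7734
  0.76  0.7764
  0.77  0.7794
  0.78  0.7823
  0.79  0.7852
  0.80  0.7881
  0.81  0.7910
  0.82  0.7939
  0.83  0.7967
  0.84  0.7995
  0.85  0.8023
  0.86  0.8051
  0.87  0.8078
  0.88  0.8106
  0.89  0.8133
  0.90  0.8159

σ√T = 0.22·√0.5 = 0.1556
d₁ = [ln(150/140) + (0.08 + ½·0.22²)·0.5] / (σ√T) = (0.0690 + 0.0521) / 0.1556 = 0.7784 → 0.78
N(d₁) = N(0.78) = 0.7823
Δ_call = N(d₁) = 0.7823

0.7823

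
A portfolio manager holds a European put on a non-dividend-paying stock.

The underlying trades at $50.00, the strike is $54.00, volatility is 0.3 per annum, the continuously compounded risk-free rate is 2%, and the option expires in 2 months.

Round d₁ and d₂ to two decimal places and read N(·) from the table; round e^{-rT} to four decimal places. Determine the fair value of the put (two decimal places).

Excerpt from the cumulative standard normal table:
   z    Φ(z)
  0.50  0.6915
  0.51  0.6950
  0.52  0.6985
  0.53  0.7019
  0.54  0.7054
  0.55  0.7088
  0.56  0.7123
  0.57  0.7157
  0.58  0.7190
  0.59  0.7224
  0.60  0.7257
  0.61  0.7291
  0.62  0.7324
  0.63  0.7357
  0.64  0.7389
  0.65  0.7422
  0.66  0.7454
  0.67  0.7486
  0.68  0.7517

σ√T = 0.3 × 0.4082 = 0.1225
ln(S/K) + (r + σ²/2)T = ln(50/54) + (0.02 + 0.3²/2)·0.1667 = -0.0770 + 0.0108 = -0.0661
d₁ = -0.0661 / 0.1225 = -0.5399 ≈ -0.54
d₂ = d₁ − σ√T = -0.5399 − 0.1225 = -0.6624 ≈ -0.66
e^(−rT) = e^(−0.02·0.1667) = 0.9967
P = 54·0.9967·N(0.66) − 50·N(0.54) = 54·0.9967·0.7454 − 50·0.7054 = 40.1188 − 35.2700 = 4.8488

$4.85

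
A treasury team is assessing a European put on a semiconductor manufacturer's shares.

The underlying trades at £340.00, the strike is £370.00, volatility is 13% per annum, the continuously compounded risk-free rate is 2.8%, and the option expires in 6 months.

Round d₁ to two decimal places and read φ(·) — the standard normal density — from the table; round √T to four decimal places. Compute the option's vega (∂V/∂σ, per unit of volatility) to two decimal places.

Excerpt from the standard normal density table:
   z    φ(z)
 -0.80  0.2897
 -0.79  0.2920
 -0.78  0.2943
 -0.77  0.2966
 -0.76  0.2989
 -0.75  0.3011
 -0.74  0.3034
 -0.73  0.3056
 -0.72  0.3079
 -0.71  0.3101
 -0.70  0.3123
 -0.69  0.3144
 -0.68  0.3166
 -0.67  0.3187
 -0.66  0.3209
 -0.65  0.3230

σ√T = 0.13 × 0.7071 = 0.0919
d₁ = [ln(340/370) + (0.028 + ½·0.13²)·0.5] / (σ√T) = (-0.0846 + 0.0182) / 0.0919 = -0.7216 ≈ -0.72
√T = √0.5 = 0.7071
φ(d₁) = φ(-0.72) = 0.3079
vega = S·φ(d₁)·√T = 340·0.3079·0.7071 = 74.0235

74.02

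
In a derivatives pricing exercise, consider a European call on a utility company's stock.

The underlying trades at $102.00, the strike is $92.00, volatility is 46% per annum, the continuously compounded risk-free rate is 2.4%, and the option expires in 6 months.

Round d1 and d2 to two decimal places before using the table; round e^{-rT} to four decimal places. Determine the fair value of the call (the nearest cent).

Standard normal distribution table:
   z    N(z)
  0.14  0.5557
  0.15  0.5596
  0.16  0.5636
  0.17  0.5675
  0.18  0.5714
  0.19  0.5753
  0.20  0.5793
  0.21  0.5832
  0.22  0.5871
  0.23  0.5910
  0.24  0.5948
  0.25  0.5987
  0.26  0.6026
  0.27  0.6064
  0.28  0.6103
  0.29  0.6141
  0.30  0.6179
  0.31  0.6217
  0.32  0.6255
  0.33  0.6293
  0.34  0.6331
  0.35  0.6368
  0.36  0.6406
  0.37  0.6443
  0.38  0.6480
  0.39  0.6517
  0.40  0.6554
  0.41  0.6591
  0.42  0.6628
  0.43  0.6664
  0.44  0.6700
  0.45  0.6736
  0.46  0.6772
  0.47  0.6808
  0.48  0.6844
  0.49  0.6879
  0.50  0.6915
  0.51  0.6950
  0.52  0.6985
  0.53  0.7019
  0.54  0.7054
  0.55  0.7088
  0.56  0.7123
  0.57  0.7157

$18.95

T = 0.5;  σ√T = 0.3253
d₁ = [ln(102/92) + (0.024 + 0.46²/2)·0.5] / 0.3253 = [0.1032 + 0.0649] / 0.3253 = 0.5168 ≈ 0.52
d₂ = d₁ − σ√T = 0.5168 − 0.3253 = 0.1915 ≈ 0.19
e^(−rT) = e^(−0.024·0.5) = 0.9881
N(d₁) = N(0.52) = 0.6985;  N(d₂) = N(0.19) = 0.5753
C = 102·0.6985 − 92·0.9881·0.5753 = 71.2470 − 52.2978 = 18.9492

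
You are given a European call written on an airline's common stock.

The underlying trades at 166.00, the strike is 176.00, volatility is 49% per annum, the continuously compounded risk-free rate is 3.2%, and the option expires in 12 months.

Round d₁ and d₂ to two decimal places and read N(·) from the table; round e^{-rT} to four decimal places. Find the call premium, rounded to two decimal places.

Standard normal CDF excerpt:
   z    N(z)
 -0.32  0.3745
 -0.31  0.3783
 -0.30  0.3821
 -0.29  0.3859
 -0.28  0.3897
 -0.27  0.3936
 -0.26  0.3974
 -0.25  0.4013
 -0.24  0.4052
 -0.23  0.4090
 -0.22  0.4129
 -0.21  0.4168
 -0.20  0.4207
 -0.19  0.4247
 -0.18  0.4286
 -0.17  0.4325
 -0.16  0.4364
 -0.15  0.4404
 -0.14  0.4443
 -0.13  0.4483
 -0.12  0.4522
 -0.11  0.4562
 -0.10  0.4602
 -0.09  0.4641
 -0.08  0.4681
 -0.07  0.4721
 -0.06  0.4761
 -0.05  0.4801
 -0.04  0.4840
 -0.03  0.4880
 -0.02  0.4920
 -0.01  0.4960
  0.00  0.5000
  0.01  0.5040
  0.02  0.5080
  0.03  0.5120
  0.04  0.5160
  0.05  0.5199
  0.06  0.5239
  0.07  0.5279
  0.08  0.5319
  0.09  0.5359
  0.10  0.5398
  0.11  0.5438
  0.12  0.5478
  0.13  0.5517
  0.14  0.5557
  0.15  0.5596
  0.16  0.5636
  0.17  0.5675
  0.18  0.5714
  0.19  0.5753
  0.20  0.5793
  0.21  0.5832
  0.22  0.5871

30.37

σ√T = 0.49 × 1.0000 = 0.4900
d₁ = [ln(166/176) + (0.032 + 0.49²/2)·1] / 0.4900 = [-0.0585 + 0.1520] / 0.4900 = 0.1909 → 0.19
d₂ = d₁ − σ√T = 0.1909 − 0.4900 = -0.2991 → -0.30
exp(−rT) = exp(−0.032·1) = 0.9685
N(d₁) = N(0.19) = 0.5753;  N(d₂) = N(-0.30) = 0.3821
C = 166·0.5753 − 176·0.9685·0.3821 = 95.4998 − 65.1312 = 30.3686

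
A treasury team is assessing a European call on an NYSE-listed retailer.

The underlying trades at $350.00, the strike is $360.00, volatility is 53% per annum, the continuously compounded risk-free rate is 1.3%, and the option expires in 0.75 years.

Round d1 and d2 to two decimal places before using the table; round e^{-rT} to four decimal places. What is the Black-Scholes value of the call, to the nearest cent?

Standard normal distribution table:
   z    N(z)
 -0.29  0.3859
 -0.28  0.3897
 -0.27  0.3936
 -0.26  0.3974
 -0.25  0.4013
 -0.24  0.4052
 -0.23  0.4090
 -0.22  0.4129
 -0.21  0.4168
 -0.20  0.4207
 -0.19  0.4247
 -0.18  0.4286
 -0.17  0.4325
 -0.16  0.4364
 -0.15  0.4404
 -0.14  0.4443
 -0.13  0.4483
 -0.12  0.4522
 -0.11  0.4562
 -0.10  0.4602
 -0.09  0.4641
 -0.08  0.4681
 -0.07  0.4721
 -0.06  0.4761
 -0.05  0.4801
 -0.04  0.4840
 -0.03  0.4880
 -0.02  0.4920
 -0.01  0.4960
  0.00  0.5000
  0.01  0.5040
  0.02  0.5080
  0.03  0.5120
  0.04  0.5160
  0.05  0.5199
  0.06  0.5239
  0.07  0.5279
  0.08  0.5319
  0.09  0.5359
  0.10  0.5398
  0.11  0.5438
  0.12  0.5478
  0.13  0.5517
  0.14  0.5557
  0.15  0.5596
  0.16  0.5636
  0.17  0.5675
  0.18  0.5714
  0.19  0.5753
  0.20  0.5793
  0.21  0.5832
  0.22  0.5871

$61.03

σ√T = 0.53 × 0.8660 = 0.4590
d₁ = [ln(350/360) + (0.013 + 0.53²/2)·0.75] / 0.4590 = [-0.0282 + 0.1151] / 0.4590 = 0.1894 → 0.19
d₂ = d₁ − σ√T = 0.1894 − 0.4590 = -0.2696 → -0.27
exp(−rT) = exp(−0.013·0.75) = 0.9903
N(d₁) = N(0.19) = 0.5753;  N(d₂) = N(-0.27) = 0.3936
C = 350·0.5753 − 360·0.9903·0.3936 = 201.3550 − 140.3215 = 61.0335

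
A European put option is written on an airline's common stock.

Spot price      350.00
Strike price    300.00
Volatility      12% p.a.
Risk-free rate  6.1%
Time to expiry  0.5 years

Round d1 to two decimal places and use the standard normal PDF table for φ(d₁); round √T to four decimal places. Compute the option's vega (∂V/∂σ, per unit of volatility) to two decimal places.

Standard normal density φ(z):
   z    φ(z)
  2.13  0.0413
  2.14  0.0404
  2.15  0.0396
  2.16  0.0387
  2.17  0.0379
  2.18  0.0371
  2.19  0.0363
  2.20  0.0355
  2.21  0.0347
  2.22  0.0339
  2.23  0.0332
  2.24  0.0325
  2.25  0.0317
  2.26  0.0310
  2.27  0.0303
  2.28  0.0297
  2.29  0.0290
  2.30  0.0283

8.39

σ√T = 0.12 × 0.7071 = 0.0849
d₁ = [ln(350/300) + (0.061 + 0.12²/2)·0.5] / 0.0849 = [0.1542 + 0.0341] / 0.0849 = 2.2186 → 2.22
√T = √0.5 = 0.7071
φ(d₁) = φ(2.22) = 0.0339
vega = S·φ(d₁)·√T = 350·0.0339·0.7071 = 8.3897
(Call and put vega coincide under Black-Scholes.)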